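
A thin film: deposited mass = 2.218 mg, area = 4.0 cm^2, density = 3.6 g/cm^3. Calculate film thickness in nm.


Convert: m = 2.218 mg = 2.2180e-06 kg, A = 4.0 cm^2 = 4.0000e-04 m^2, rho = 3.6 g/cm^3 = 3600 kg/m^3
t = m / (A * rho)
t = 2.2180e-06 / (4.0000e-04 * 3600)
t = 1.5403e-06 m = 1540.3 nm

1540.3


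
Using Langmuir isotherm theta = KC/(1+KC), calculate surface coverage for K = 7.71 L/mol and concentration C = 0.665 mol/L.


Langmuir isotherm: theta = K*C / (1 + K*C)
K*C = 7.71 * 0.665 = 5.12715
theta = 5.12715 / (1 + 5.12715) = 5.12715 / 6.12715
theta = 0.8368

0.8368


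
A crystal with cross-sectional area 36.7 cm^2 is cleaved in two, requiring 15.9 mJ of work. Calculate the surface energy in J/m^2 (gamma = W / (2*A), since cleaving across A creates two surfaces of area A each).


Convert: A = 36.7 cm^2 = 0.00367 m^2, W = 15.9 mJ = 0.0159 J
Cleaving exposes two faces of area A, so total new surface = 2*A and gamma = W / (2*A)
gamma = 0.0159 / (2 * 0.00367)
gamma = 2.166 J/m^2

2.166


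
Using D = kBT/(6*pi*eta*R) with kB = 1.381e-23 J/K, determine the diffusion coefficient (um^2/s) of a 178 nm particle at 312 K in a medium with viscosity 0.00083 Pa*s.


Radius R = 178/2 = 89 nm = 8.9e-08 m
D = kB*T / (6*pi*eta*R)
D = 1.381e-23 * 312 / (6 * pi * 0.00083 * 8.9e-08)
D = 3.09442e-12 m^2/s = 3.094 um^2/s

3.094


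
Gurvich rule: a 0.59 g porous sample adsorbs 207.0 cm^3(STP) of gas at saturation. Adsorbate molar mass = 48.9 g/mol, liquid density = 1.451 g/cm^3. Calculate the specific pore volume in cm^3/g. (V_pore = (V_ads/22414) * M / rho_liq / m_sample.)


Moles adsorbed n = V_ads / 22414 = 207.0 / 22414 = 9.235299e-03 mol
Liquid volume V_liq = n * M / rho_liq = 9.235299e-03 * 48.9 / 1.451 = 0.31124 cm^3
Specific pore volume V_pore = V_liq / m_sample = 0.31124 / 0.59
V_pore = 0.5275 cm^3/g

0.5275


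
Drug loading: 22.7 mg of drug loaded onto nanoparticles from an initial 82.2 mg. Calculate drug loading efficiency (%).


Drug loading efficiency = (drug loaded / drug initial) * 100
DLE = 22.7 / 82.2 * 100
DLE = 0.2762 * 100
DLE = 27.62%

27.62


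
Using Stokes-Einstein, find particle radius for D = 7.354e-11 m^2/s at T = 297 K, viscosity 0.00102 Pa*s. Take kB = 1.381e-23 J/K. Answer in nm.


Stokes-Einstein: R = kB*T / (6*pi*eta*D)
R = 1.381e-23 * 297 / (6 * pi * 0.00102 * 7.354e-11)
R = 2.90085e-09 m = 2.9 nm

2.9


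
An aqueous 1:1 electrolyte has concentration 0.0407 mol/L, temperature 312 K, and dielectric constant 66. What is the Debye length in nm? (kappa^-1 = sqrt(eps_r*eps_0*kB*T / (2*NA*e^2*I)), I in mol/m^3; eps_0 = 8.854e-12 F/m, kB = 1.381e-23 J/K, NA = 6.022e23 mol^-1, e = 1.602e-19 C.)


Ionic strength I = 0.0407 * 1^2 * 1000 = 40.7 mol/m^3
kappa^-1 = sqrt(66 * 8.854e-12 * 1.381e-23 * 312 / (2 * 6.022e23 * (1.602e-19)^2 * 40.7))
kappa^-1 = 1.415 nm

1.415


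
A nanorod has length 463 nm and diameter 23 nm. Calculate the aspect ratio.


Aspect ratio AR = length / diameter
AR = 463 / 23
AR = 20.13

20.13


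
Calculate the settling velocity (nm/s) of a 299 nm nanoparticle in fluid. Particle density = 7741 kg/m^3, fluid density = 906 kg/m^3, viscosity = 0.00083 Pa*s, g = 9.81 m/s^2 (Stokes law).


Radius R = 299/2 nm = 1.495e-07 m
Density difference = 7741 - 906 = 6835 kg/m^3
v = 2 * R^2 * (rho_p - rho_f) * g / (9 * eta)
v = 2 * (1.495e-07)^2 * 6835 * 9.81 / (9 * 0.00083)
v = 4.01235e-07 m/s = 401.2355 nm/s

401.2355


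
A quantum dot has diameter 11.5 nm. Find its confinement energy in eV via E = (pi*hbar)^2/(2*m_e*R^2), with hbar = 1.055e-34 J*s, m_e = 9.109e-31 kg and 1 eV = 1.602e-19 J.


Radius R = 11.5/2 = 5.75 nm = 5.75e-09 m
E = (pi * 1.055e-34)^2 / (2 * 9.109e-31 * (5.75e-09)^2)
E(J) = 1.82376e-21
E = E(J) / 1.602e-19 = 0.0114 eV

0.0114


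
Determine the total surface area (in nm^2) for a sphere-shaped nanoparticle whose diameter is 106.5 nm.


Radius r = 106.5/2 = 53.25 nm
Surface area SA = 4 * pi * r^2
SA = 4 * pi * (53.25)^2
SA = 35632.73 nm^2

35632.73


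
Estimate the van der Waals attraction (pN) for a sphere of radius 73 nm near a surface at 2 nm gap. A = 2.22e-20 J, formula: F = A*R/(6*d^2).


Convert to SI: R = 73 nm = 7.3e-08 m, d = 2 nm = 2e-09 m
F = A * R / (6 * d^2)
F = 2.22e-20 * 7.3e-08 / (6 * (2e-09)^2)
F = 6.7525e-11 N = 67.525 pN

67.525


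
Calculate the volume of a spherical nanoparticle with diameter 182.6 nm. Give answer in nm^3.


Radius r = 182.6/2 = 91.3 nm
Volume V = (4/3) * pi * r^3
V = (4/3) * pi * (91.3)^3
V = 3187872.49 nm^3

3187872.49


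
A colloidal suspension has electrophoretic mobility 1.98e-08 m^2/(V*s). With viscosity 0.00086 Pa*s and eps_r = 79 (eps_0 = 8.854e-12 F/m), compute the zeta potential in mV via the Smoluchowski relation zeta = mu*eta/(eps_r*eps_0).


Smoluchowski equation: zeta = mu * eta / (eps_r * eps_0)
zeta = 1.98e-08 * 0.00086 / (79 * 8.854e-12)
zeta = 0.024344 V = 24.34 mV

24.34


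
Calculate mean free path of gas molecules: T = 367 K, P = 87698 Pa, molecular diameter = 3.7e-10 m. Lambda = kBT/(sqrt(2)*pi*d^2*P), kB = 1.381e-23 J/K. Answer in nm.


Mean free path: lambda = kB*T / (sqrt(2) * pi * d^2 * P)
lambda = 1.381e-23 * 367 / (sqrt(2) * pi * (3.7e-10)^2 * 87698)
lambda = 9.50171e-08 m
lambda = 95.02 nm

95.02


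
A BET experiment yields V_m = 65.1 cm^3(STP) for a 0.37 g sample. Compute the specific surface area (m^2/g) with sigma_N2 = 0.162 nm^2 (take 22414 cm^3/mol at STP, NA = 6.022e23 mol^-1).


Number of moles in monolayer = V_m / 22414 = 65.1 / 22414 = 0.00290443
Number of molecules = moles * NA = 0.00290443 * 6.022e23
SA = molecules * sigma / mass
SA = (65.1 / 22414) * 6.022e23 * 0.162e-18 / 0.37
SA = 765.8 m^2/g

765.8


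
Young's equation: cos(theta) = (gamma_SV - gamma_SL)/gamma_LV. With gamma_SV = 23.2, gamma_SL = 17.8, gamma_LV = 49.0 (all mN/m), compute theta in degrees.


cos(theta) = (gamma_SV - gamma_SL) / gamma_LV
cos(theta) = (23.2 - 17.8) / 49.0
cos(theta) = 0.110204
theta = arccos(0.110204) = 83.67 degrees

83.67


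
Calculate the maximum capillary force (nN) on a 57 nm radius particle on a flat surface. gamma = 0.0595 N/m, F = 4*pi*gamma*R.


Convert radius: R = 57 nm = 5.7e-08 m
F = 4 * pi * gamma * R
F = 4 * pi * 0.0595 * 5.7e-08
F = 4.26188e-08 N = 42.6188 nN

42.6188


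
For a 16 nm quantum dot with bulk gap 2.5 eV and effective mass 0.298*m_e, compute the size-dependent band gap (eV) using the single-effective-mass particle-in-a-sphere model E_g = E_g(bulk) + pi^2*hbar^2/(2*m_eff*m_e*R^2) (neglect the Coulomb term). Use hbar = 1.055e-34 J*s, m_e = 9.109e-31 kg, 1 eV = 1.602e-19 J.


Radius R = 16/2 nm = 8e-09 m
Confinement energy dE = pi^2 * hbar^2 / (2 * m_eff * m_e * R^2)
dE = pi^2 * (1.055e-34)^2 / (2 * 0.298 * 9.109e-31 * (8e-09)^2) J, divided by 1.602e-19 J/eV
dE = 0.0197 eV
Total band gap = E_g(bulk) + dE = 2.5 + 0.0197 = 2.5197 eV

2.5197


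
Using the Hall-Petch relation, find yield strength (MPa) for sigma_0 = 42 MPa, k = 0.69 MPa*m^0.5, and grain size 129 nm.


d = 129 nm = 1.29e-07 m
sqrt(d) = 0.0003591657
Hall-Petch contribution = k / sqrt(d) = 0.69 / 0.0003591657 = 1921.1 MPa
sigma = sigma_0 + k/sqrt(d) = 42 + 1921.1 = 1963.1 MPa

1963.1


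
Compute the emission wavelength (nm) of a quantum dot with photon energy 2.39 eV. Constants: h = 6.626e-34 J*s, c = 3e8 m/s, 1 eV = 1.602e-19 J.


Convert energy: E = 2.39 eV = 2.39 * 1.602e-19 = 3.82878e-19 J
lambda = h*c / E = 6.626e-34 * 3e8 / 3.82878e-19
lambda = 5.19173e-07 m = 519.2 nm

519.2


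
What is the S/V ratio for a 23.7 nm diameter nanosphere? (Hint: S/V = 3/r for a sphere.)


Radius r = 23.7/2 = 11.85 nm
S/V = 3 / r = 3 / 11.85
S/V = 0.2532 nm^-1

0.2532


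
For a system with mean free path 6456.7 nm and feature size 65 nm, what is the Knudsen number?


Knudsen number Kn = lambda / L
Kn = 6456.7 / 65
Kn = 99.3338

99.3338


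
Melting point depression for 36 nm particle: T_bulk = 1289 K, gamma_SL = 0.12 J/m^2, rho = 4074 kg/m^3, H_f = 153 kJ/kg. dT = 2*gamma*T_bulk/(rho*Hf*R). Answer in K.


Radius R = 36/2 = 18 nm = 1.8e-08 m
Convert H_f = 153 kJ/kg = 153000 J/kg
dT = 2 * gamma_SL * T_bulk / (rho * H_f * R)
dT = 2 * 0.12 * 1289 / (4074 * 153000 * 1.8e-08)
dT = 27.6 K

27.6


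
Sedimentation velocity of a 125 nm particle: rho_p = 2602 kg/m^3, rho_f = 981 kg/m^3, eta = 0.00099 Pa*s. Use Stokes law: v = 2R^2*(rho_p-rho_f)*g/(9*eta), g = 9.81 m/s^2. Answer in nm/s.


Radius R = 125/2 nm = 6.25e-08 m
Density difference = 2602 - 981 = 1621 kg/m^3
v = 2 * R^2 * (rho_p - rho_f) * g / (9 * eta)
v = 2 * (6.25e-08)^2 * 1621 * 9.81 / (9 * 0.00099)
v = 1.39433e-08 m/s = 13.9433 nm/s

13.9433


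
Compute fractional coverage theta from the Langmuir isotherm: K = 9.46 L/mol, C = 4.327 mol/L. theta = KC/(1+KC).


Langmuir isotherm: theta = K*C / (1 + K*C)
K*C = 9.46 * 4.327 = 40.93342
theta = 40.93342 / (1 + 40.93342) = 40.93342 / 41.93342
theta = 0.9762

0.9762


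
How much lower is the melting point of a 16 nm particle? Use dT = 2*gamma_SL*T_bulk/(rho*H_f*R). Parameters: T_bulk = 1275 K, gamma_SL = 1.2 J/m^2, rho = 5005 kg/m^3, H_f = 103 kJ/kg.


Radius R = 16/2 = 8 nm = 8e-09 m
Convert H_f = 103 kJ/kg = 103000 J/kg
dT = 2 * gamma_SL * T_bulk / (rho * H_f * R)
dT = 2 * 1.2 * 1275 / (5005 * 103000 * 8e-09)
dT = 742.0 K

742.0


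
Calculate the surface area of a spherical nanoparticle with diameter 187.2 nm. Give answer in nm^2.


Radius r = 187.2/2 = 93.6 nm
Surface area SA = 4 * pi * r^2
SA = 4 * pi * (93.6)^2
SA = 110093.47 nm^2

110093.47


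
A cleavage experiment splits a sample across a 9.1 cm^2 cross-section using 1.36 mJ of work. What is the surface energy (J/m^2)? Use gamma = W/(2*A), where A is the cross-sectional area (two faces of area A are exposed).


Convert: A = 9.1 cm^2 = 0.00091 m^2, W = 1.36 mJ = 0.00136 J
Cleaving exposes two faces of area A, so total new surface = 2*A and gamma = W / (2*A)
gamma = 0.00136 / (2 * 0.00091)
gamma = 0.747 J/m^2

0.747


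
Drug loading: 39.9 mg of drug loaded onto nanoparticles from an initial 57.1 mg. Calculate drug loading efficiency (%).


Drug loading efficiency = (drug loaded / drug initial) * 100
DLE = 39.9 / 57.1 * 100
DLE = 0.6988 * 100
DLE = 69.88%

69.88


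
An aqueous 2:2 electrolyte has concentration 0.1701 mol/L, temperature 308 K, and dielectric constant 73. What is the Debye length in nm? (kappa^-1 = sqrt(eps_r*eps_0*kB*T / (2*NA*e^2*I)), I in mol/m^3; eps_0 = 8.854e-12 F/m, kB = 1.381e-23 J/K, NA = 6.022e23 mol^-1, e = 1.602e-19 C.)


Ionic strength I = 0.1701 * 2^2 * 1000 = 680.4 mol/m^3
kappa^-1 = sqrt(73 * 8.854e-12 * 1.381e-23 * 308 / (2 * 6.022e23 * (1.602e-19)^2 * 680.4))
kappa^-1 = 0.362 nm

0.362


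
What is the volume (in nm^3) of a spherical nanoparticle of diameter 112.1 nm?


Radius r = 112.1/2 = 56.05 nm
Volume V = (4/3) * pi * r^3
V = (4/3) * pi * (56.05)^3
V = 737590.75 nm^3

737590.75


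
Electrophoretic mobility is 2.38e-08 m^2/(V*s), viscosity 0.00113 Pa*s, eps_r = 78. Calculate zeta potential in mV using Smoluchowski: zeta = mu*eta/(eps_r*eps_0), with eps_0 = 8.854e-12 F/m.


Smoluchowski equation: zeta = mu * eta / (eps_r * eps_0)
zeta = 2.38e-08 * 0.00113 / (78 * 8.854e-12)
zeta = 0.038942 V = 38.94 mV

38.94


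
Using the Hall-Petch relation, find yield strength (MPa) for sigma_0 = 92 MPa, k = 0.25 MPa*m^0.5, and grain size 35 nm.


d = 35 nm = 3.5e-08 m
sqrt(d) = 0.0001870829
Hall-Petch contribution = k / sqrt(d) = 0.25 / 0.0001870829 = 1336.3 MPa
sigma = sigma_0 + k/sqrt(d) = 92 + 1336.3 = 1428.3 MPa

1428.3


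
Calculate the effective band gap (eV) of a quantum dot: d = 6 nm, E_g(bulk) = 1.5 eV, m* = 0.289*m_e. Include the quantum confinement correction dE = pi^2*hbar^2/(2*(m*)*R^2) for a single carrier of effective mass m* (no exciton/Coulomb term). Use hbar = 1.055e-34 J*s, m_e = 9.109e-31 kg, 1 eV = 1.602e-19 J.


Radius R = 6/2 nm = 3e-09 m
Confinement energy dE = pi^2 * hbar^2 / (2 * m_eff * m_e * R^2)
dE = pi^2 * (1.055e-34)^2 / (2 * 0.289 * 9.109e-31 * (3e-09)^2) J, divided by 1.602e-19 J/eV
dE = 0.1447 eV
Total band gap = E_g(bulk) + dE = 1.5 + 0.1447 = 1.6447 eV

1.6447


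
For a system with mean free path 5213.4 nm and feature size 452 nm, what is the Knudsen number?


Knudsen number Kn = lambda / L
Kn = 5213.4 / 452
Kn = 11.5341

11.5341


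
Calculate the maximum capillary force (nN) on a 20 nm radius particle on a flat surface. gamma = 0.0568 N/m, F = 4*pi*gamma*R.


Convert radius: R = 20 nm = 2e-08 m
F = 4 * pi * gamma * R
F = 4 * pi * 0.0568 * 2e-08
F = 1.42754e-08 N = 14.2754 nN

14.2754


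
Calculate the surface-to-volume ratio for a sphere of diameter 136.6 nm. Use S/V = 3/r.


Radius r = 136.6/2 = 68.3 nm
S/V = 3 / r = 3 / 68.3
S/V = 0.0439 nm^-1

0.0439


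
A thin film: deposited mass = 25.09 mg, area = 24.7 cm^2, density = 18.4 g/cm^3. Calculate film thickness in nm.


Convert: m = 25.09 mg = 2.5090e-05 kg, A = 24.7 cm^2 = 2.4700e-03 m^2, rho = 18.4 g/cm^3 = 18400 kg/m^3
t = m / (A * rho)
t = 2.5090e-05 / (2.4700e-03 * 18400)
t = 5.5206e-07 m = 552.1 nm

552.1


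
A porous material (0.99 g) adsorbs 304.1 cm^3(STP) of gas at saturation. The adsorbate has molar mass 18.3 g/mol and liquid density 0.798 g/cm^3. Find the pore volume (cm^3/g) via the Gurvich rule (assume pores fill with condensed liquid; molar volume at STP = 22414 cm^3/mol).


Moles adsorbed n = V_ads / 22414 = 304.1 / 22414 = 1.356741e-02 mol
Liquid volume V_liq = n * M / rho_liq = 1.356741e-02 * 18.3 / 0.798 = 0.31113 cm^3
Specific pore volume V_pore = V_liq / m_sample = 0.31113 / 0.99
V_pore = 0.3143 cm^3/g

0.3143


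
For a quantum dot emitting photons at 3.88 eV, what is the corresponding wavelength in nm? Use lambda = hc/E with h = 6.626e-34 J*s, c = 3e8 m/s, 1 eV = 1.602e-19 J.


Convert energy: E = 3.88 eV = 3.88 * 1.602e-19 = 6.21576e-19 J
lambda = h*c / E = 6.626e-34 * 3e8 / 6.21576e-19
lambda = 3.198e-07 m = 319.8 nm

319.8


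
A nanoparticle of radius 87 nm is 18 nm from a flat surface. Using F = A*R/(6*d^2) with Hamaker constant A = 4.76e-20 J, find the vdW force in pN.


Convert to SI: R = 87 nm = 8.7e-08 m, d = 18 nm = 1.8e-08 m
F = A * R / (6 * d^2)
F = 4.76e-20 * 8.7e-08 / (6 * (1.8e-08)^2)
F = 2.13025e-12 N = 2.13 pN

2.13


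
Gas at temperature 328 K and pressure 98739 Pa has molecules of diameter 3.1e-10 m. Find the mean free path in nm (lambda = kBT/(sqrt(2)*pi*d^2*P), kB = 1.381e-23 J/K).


Mean free path: lambda = kB*T / (sqrt(2) * pi * d^2 * P)
lambda = 1.381e-23 * 328 / (sqrt(2) * pi * (3.1e-10)^2 * 98739)
lambda = 1.07446e-07 m
lambda = 107.45 nm

107.45


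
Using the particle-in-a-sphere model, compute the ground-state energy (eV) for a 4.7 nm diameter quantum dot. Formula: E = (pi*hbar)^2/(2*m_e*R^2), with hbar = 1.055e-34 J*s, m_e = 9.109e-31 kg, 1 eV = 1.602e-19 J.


Radius R = 4.7/2 = 2.35 nm = 2.35e-09 m
E = (pi * 1.055e-34)^2 / (2 * 9.109e-31 * (2.35e-09)^2)
E(J) = 1.09186e-20
E = E(J) / 1.602e-19 = 0.0682 eV

0.0682


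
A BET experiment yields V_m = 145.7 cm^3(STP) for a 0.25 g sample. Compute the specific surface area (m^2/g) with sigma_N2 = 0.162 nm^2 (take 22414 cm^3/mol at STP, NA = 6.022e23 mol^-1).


Number of moles in monolayer = V_m / 22414 = 145.7 / 22414 = 0.0065004
Number of molecules = moles * NA = 0.0065004 * 6.022e23
SA = molecules * sigma / mass
SA = (145.7 / 22414) * 6.022e23 * 0.162e-18 / 0.25
SA = 2536.6 m^2/g

2536.6


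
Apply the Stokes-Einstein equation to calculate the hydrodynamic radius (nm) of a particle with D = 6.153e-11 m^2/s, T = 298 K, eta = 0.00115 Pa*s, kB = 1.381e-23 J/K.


Stokes-Einstein: R = kB*T / (6*pi*eta*D)
R = 1.381e-23 * 298 / (6 * pi * 0.00115 * 6.153e-11)
R = 3.08549e-09 m = 3.09 nm

3.09


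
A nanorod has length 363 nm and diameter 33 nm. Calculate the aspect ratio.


Aspect ratio AR = length / diameter
AR = 363 / 33
AR = 11.0

11.0


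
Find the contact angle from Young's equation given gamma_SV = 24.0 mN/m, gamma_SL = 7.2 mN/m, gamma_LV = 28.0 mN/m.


cos(theta) = (gamma_SV - gamma_SL) / gamma_LV
cos(theta) = (24.0 - 7.2) / 28.0
cos(theta) = 0.6
theta = arccos(0.6) = 53.13 degrees

53.13


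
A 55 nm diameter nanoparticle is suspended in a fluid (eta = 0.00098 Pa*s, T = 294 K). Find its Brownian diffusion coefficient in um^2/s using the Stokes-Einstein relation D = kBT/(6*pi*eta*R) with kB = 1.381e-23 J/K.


Radius R = 55/2 = 27.5 nm = 2.75e-08 m
D = kB*T / (6*pi*eta*R)
D = 1.381e-23 * 294 / (6 * pi * 0.00098 * 2.75e-08)
D = 7.99247e-12 m^2/s = 7.992 um^2/s

7.992


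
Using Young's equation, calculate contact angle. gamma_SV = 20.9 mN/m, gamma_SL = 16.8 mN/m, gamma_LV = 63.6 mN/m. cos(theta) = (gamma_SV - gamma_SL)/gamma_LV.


cos(theta) = (gamma_SV - gamma_SL) / gamma_LV
cos(theta) = (20.9 - 16.8) / 63.6
cos(theta) = 0.064465
theta = arccos(0.064465) = 86.3 degrees

86.3


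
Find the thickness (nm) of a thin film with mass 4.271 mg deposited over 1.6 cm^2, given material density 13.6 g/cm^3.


Convert: m = 4.271 mg = 4.2710e-06 kg, A = 1.6 cm^2 = 1.6000e-04 m^2, rho = 13.6 g/cm^3 = 13600 kg/m^3
t = m / (A * rho)
t = 4.2710e-06 / (1.6000e-04 * 13600)
t = 1.9628e-06 m = 1962.8 nm

1962.8


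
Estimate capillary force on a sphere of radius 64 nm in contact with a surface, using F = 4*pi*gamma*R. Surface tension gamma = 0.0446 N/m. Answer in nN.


Convert radius: R = 64 nm = 6.4e-08 m
F = 4 * pi * gamma * R
F = 4 * pi * 0.0446 * 6.4e-08
F = 3.58694e-08 N = 35.8694 nN

35.8694


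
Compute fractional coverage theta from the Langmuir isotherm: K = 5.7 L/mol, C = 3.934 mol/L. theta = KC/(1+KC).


Langmuir isotherm: theta = K*C / (1 + K*C)
K*C = 5.7 * 3.934 = 22.4238
theta = 22.4238 / (1 + 22.4238) = 22.4238 / 23.4238
theta = 0.9573

0.9573


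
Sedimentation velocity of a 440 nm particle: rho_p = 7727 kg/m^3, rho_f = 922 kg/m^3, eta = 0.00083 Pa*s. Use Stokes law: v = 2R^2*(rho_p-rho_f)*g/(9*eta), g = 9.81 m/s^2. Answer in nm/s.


Radius R = 440/2 nm = 2.2e-07 m
Density difference = 7727 - 922 = 6805 kg/m^3
v = 2 * R^2 * (rho_p - rho_f) * g / (9 * eta)
v = 2 * (2.2e-07)^2 * 6805 * 9.81 / (9 * 0.00083)
v = 8.65071e-07 m/s = 865.0713 nm/s

865.0713


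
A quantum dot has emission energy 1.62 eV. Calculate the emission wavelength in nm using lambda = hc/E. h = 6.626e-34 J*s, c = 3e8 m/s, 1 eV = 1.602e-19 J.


Convert energy: E = 1.62 eV = 1.62 * 1.602e-19 = 2.59524e-19 J
lambda = h*c / E = 6.626e-34 * 3e8 / 2.59524e-19
lambda = 7.65941e-07 m = 765.9 nm

765.9


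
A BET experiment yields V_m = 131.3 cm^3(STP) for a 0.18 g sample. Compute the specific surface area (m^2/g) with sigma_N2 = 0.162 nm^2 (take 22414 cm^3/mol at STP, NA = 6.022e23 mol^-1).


Number of moles in monolayer = V_m / 22414 = 131.3 / 22414 = 0.00585795
Number of molecules = moles * NA = 0.00585795 * 6.022e23
SA = molecules * sigma / mass
SA = (131.3 / 22414) * 6.022e23 * 0.162e-18 / 0.18
SA = 3174.9 m^2/g

3174.9


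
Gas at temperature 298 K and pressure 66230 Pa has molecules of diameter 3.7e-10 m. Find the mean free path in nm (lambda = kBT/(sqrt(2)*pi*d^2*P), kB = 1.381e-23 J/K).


Mean free path: lambda = kB*T / (sqrt(2) * pi * d^2 * P)
lambda = 1.381e-23 * 298 / (sqrt(2) * pi * (3.7e-10)^2 * 66230)
lambda = 1.02161e-07 m
lambda = 102.16 nm

102.16


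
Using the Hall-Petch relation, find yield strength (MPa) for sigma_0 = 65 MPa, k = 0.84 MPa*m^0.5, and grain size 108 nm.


d = 108 nm = 1.08e-07 m
sqrt(d) = 0.0003286335
Hall-Petch contribution = k / sqrt(d) = 0.84 / 0.0003286335 = 2556.0 MPa
sigma = sigma_0 + k/sqrt(d) = 65 + 2556.0 = 2621.0 MPa

2621.0


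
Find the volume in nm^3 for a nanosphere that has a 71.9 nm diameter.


Radius r = 71.9/2 = 35.95 nm
Volume V = (4/3) * pi * r^3
V = (4/3) * pi * (35.95)^3
V = 194619.03 nm^3

194619.03


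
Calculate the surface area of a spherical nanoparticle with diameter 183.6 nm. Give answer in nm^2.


Radius r = 183.6/2 = 91.8 nm
Surface area SA = 4 * pi * r^2
SA = 4 * pi * (91.8)^2
SA = 105899.82 nm^2

105899.82


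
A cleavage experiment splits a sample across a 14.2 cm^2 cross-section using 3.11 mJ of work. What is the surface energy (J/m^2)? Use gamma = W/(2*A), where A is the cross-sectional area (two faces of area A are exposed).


Convert: A = 14.2 cm^2 = 0.00142 m^2, W = 3.11 mJ = 0.00311 J
Cleaving exposes two faces of area A, so total new surface = 2*A and gamma = W / (2*A)
gamma = 0.00311 / (2 * 0.00142)
gamma = 1.095 J/m^2

1.095


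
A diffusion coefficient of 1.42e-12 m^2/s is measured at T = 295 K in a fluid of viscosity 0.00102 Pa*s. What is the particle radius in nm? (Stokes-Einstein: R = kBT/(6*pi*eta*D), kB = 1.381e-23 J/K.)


Stokes-Einstein: R = kB*T / (6*pi*eta*D)
R = 1.381e-23 * 295 / (6 * pi * 0.00102 * 1.42e-12)
R = 1.4922e-07 m = 149.22 nm

149.22


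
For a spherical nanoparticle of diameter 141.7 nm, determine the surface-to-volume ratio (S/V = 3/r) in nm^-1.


Radius r = 141.7/2 = 70.85 nm
S/V = 3 / r = 3 / 70.85
S/V = 0.0423 nm^-1

0.0423


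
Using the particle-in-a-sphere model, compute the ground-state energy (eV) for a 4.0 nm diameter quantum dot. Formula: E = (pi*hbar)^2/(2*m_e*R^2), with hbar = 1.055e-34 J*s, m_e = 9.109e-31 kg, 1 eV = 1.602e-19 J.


Radius R = 4.0/2 = 2 nm = 2e-09 m
E = (pi * 1.055e-34)^2 / (2 * 9.109e-31 * (2e-09)^2)
E(J) = 1.50745e-20
E = E(J) / 1.602e-19 = 0.0941 eV

0.0941


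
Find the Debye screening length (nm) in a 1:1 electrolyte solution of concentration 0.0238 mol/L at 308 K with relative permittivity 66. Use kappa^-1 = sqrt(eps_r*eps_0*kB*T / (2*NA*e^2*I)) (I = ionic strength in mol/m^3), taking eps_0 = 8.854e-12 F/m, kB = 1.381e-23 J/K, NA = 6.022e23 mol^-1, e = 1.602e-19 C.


Ionic strength I = 0.0238 * 1^2 * 1000 = 23.8 mol/m^3
kappa^-1 = sqrt(66 * 8.854e-12 * 1.381e-23 * 308 / (2 * 6.022e23 * (1.602e-19)^2 * 23.8))
kappa^-1 = 1.838 nm

1.838


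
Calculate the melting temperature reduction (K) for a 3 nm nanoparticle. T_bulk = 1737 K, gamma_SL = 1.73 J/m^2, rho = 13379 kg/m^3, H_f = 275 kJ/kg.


Radius R = 3/2 = 1.5 nm = 1.5e-09 m
Convert H_f = 275 kJ/kg = 275000 J/kg
dT = 2 * gamma_SL * T_bulk / (rho * H_f * R)
dT = 2 * 1.73 * 1737 / (13379 * 275000 * 1.5e-09)
dT = 1089.0 K

1089.0


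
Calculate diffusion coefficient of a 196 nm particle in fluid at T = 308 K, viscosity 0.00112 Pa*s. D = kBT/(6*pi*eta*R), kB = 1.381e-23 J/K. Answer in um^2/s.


Radius R = 196/2 = 98 nm = 9.8e-08 m
D = kB*T / (6*pi*eta*R)
D = 1.381e-23 * 308 / (6 * pi * 0.00112 * 9.8e-08)
D = 2.05589e-12 m^2/s = 2.056 um^2/s

2.056


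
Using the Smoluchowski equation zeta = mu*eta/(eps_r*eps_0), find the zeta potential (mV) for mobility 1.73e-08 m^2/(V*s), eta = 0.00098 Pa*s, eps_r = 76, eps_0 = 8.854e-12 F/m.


Smoluchowski equation: zeta = mu * eta / (eps_r * eps_0)
zeta = 1.73e-08 * 0.00098 / (76 * 8.854e-12)
zeta = 0.025195 V = 25.2 mV

25.2


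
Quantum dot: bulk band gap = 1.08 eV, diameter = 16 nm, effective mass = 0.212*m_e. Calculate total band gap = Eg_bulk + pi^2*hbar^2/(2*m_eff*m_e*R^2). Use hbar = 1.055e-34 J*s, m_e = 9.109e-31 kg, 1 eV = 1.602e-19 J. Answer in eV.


Radius R = 16/2 nm = 8e-09 m
Confinement energy dE = pi^2 * hbar^2 / (2 * m_eff * m_e * R^2)
dE = pi^2 * (1.055e-34)^2 / (2 * 0.212 * 9.109e-31 * (8e-09)^2) J, divided by 1.602e-19 J/eV
dE = 0.0277 eV
Total band gap = E_g(bulk) + dE = 1.08 + 0.0277 = 1.1077 eV

1.1077


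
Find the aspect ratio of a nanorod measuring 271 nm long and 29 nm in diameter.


Aspect ratio AR = length / diameter
AR = 271 / 29
AR = 9.34

9.34


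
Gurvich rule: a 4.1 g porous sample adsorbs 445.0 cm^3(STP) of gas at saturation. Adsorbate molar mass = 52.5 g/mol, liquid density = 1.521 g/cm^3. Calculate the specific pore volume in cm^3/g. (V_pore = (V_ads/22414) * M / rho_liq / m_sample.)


Moles adsorbed n = V_ads / 22414 = 445.0 / 22414 = 1.985366e-02 mol
Liquid volume V_liq = n * M / rho_liq = 1.985366e-02 * 52.5 / 1.521 = 0.68528 cm^3
Specific pore volume V_pore = V_liq / m_sample = 0.68528 / 4.1
V_pore = 0.1671 cm^3/g

0.1671


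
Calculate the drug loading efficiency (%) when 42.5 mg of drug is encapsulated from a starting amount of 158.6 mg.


Drug loading efficiency = (drug loaded / drug initial) * 100
DLE = 42.5 / 158.6 * 100
DLE = 0.268 * 100
DLE = 26.8%

26.8


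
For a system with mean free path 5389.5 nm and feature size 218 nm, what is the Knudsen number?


Knudsen number Kn = lambda / L
Kn = 5389.5 / 218
Kn = 24.7225

24.7225


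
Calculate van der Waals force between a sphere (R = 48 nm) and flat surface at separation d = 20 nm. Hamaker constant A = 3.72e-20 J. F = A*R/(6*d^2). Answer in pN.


Convert to SI: R = 48 nm = 4.8e-08 m, d = 20 nm = 2e-08 m
F = A * R / (6 * d^2)
F = 3.72e-20 * 4.8e-08 / (6 * (2e-08)^2)
F = 7.44e-13 N = 0.744 pN

0.744


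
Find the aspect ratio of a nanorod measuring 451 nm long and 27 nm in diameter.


Aspect ratio AR = length / diameter
AR = 451 / 27
AR = 16.7

16.7


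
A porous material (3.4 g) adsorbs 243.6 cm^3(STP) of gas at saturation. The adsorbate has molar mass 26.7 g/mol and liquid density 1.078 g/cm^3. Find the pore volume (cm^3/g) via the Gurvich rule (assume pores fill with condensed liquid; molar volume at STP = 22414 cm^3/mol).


Moles adsorbed n = V_ads / 22414 = 243.6 / 22414 = 1.086821e-02 mol
Liquid volume V_liq = n * M / rho_liq = 1.086821e-02 * 26.7 / 1.078 = 0.26918 cm^3
Specific pore volume V_pore = V_liq / m_sample = 0.26918 / 3.4
V_pore = 0.0792 cm^3/g

0.0792


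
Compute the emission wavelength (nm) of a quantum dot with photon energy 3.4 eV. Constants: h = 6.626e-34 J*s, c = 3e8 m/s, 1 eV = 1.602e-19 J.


Convert energy: E = 3.4 eV = 3.4 * 1.602e-19 = 5.4468e-19 J
lambda = h*c / E = 6.626e-34 * 3e8 / 5.4468e-19
lambda = 3.64948e-07 m = 364.9 nm

364.9


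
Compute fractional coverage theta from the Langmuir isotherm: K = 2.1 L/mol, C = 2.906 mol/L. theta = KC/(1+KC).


Langmuir isotherm: theta = K*C / (1 + K*C)
K*C = 2.1 * 2.906 = 6.1026
theta = 6.1026 / (1 + 6.1026) = 6.1026 / 7.1026
theta = 0.8592

0.8592


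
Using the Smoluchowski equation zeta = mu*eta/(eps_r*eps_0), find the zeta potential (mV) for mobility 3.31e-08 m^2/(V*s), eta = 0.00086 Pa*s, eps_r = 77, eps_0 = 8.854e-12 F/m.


Smoluchowski equation: zeta = mu * eta / (eps_r * eps_0)
zeta = 3.31e-08 * 0.00086 / (77 * 8.854e-12)
zeta = 0.041754 V = 41.75 mV

41.75


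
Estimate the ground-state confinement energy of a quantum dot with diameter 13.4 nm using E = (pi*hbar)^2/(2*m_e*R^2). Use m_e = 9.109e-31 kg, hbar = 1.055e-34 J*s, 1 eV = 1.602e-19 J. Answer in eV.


Radius R = 13.4/2 = 6.7 nm = 6.7e-09 m
E = (pi * 1.055e-34)^2 / (2 * 9.109e-31 * (6.7e-09)^2)
E(J) = 1.34324e-21
E = E(J) / 1.602e-19 = 0.0084 eV

0.0084


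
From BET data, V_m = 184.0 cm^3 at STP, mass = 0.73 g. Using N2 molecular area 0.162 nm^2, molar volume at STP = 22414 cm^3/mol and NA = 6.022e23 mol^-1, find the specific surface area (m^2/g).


Number of moles in monolayer = V_m / 22414 = 184.0 / 22414 = 0.00820915
Number of molecules = moles * NA = 0.00820915 * 6.022e23
SA = molecules * sigma / mass
SA = (184.0 / 22414) * 6.022e23 * 0.162e-18 / 0.73
SA = 1097.1 m^2/g

1097.1


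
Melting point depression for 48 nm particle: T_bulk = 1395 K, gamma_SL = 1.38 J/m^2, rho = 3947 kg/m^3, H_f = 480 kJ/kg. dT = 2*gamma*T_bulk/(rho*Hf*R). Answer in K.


Radius R = 48/2 = 24 nm = 2.4e-08 m
Convert H_f = 480 kJ/kg = 480000 J/kg
dT = 2 * gamma_SL * T_bulk / (rho * H_f * R)
dT = 2 * 1.38 * 1395 / (3947 * 480000 * 2.4e-08)
dT = 84.7 K

84.7


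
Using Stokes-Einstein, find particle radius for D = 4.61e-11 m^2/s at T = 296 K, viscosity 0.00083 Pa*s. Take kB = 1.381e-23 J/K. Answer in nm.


Stokes-Einstein: R = kB*T / (6*pi*eta*D)
R = 1.381e-23 * 296 / (6 * pi * 0.00083 * 4.61e-11)
R = 5.66768e-09 m = 5.67 nm

5.67


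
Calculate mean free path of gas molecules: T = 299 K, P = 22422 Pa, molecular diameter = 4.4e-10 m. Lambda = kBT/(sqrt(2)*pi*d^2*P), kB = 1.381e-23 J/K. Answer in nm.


Mean free path: lambda = kB*T / (sqrt(2) * pi * d^2 * P)
lambda = 1.381e-23 * 299 / (sqrt(2) * pi * (4.4e-10)^2 * 22422)
lambda = 2.14102e-07 m
lambda = 214.1 nm

214.1


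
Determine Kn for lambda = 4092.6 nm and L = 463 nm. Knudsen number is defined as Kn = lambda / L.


Knudsen number Kn = lambda / L
Kn = 4092.6 / 463
Kn = 8.8393

8.8393


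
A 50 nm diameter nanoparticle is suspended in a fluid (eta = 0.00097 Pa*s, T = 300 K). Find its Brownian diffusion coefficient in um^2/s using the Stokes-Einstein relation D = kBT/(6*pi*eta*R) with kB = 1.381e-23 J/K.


Radius R = 50/2 = 25 nm = 2.5e-08 m
D = kB*T / (6*pi*eta*R)
D = 1.381e-23 * 300 / (6 * pi * 0.00097 * 2.5e-08)
D = 9.06363e-12 m^2/s = 9.064 um^2/s

9.064


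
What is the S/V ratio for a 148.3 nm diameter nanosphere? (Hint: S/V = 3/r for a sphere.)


Radius r = 148.3/2 = 74.15 nm
S/V = 3 / r = 3 / 74.15
S/V = 0.0405 nm^-1

0.0405


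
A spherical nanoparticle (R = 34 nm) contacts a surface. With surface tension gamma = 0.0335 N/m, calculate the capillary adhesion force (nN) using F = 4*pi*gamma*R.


Convert radius: R = 34 nm = 3.4e-08 m
F = 4 * pi * gamma * R
F = 4 * pi * 0.0335 * 3.4e-08
F = 1.43131e-08 N = 14.3131 nN

14.3131


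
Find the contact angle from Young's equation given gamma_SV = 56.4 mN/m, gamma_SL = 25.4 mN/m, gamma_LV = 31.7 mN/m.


cos(theta) = (gamma_SV - gamma_SL) / gamma_LV
cos(theta) = (56.4 - 25.4) / 31.7
cos(theta) = 0.977918
theta = arccos(0.977918) = 12.06 degrees

12.06


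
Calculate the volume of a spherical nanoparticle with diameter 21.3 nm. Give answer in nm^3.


Radius r = 21.3/2 = 10.65 nm
Volume V = (4/3) * pi * r^3
V = (4/3) * pi * (10.65)^3
V = 5059.85 nm^3

5059.85


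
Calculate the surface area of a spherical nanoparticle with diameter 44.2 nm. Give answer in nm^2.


Radius r = 44.2/2 = 22.1 nm
Surface area SA = 4 * pi * r^2
SA = 4 * pi * (22.1)^2
SA = 6137.54 nm^2

6137.54


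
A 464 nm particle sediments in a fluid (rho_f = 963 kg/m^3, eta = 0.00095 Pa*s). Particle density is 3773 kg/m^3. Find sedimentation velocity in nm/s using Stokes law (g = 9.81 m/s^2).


Radius R = 464/2 nm = 2.32e-07 m
Density difference = 3773 - 963 = 2810 kg/m^3
v = 2 * R^2 * (rho_p - rho_f) * g / (9 * eta)
v = 2 * (2.32e-07)^2 * 2810 * 9.81 / (9 * 0.00095)
v = 3.47068e-07 m/s = 347.0685 nm/s

347.0685


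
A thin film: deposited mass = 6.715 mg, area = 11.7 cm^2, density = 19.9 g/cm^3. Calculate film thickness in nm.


Convert: m = 6.715 mg = 6.7150e-06 kg, A = 11.7 cm^2 = 1.1700e-03 m^2, rho = 19.9 g/cm^3 = 19900 kg/m^3
t = m / (A * rho)
t = 6.7150e-06 / (1.1700e-03 * 19900)
t = 2.8841e-07 m = 288.4 nm

288.4


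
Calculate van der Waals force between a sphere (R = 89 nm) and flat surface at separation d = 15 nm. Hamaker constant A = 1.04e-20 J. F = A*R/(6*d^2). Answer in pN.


Convert to SI: R = 89 nm = 8.9e-08 m, d = 15 nm = 1.5e-08 m
F = A * R / (6 * d^2)
F = 1.04e-20 * 8.9e-08 / (6 * (1.5e-08)^2)
F = 6.8563e-13 N = 0.686 pN

0.686


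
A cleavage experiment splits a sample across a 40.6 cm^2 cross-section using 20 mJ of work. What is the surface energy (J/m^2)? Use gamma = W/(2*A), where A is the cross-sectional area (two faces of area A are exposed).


Convert: A = 40.6 cm^2 = 0.00406 m^2, W = 20 mJ = 0.02 J
Cleaving exposes two faces of area A, so total new surface = 2*A and gamma = W / (2*A)
gamma = 0.02 / (2 * 0.00406)
gamma = 2.463 J/m^2

2.463


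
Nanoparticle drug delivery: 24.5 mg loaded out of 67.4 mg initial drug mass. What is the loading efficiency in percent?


Drug loading efficiency = (drug loaded / drug initial) * 100
DLE = 24.5 / 67.4 * 100
DLE = 0.3635 * 100
DLE = 36.35%

36.35


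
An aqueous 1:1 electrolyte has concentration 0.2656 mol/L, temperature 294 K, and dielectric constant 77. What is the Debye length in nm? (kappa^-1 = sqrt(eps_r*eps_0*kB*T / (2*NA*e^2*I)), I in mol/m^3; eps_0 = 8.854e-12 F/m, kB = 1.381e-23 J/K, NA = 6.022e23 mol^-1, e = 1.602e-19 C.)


Ionic strength I = 0.2656 * 1^2 * 1000 = 265.6 mol/m^3
kappa^-1 = sqrt(77 * 8.854e-12 * 1.381e-23 * 294 / (2 * 6.022e23 * (1.602e-19)^2 * 265.6))
kappa^-1 = 0.581 nm

0.581


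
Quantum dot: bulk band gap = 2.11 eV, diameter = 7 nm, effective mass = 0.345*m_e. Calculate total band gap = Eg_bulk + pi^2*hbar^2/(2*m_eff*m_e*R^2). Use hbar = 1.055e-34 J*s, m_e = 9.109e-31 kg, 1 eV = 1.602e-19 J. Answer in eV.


Radius R = 7/2 nm = 3.5e-09 m
Confinement energy dE = pi^2 * hbar^2 / (2 * m_eff * m_e * R^2)
dE = pi^2 * (1.055e-34)^2 / (2 * 0.345 * 9.109e-31 * (3.5e-09)^2) J, divided by 1.602e-19 J/eV
dE = 0.0891 eV
Total band gap = E_g(bulk) + dE = 2.11 + 0.0891 = 2.1991 eV

2.1991


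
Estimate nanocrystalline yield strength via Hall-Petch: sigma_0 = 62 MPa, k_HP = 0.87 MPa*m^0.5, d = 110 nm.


d = 110 nm = 1.1e-07 m
sqrt(d) = 0.0003316625
Hall-Petch contribution = k / sqrt(d) = 0.87 / 0.0003316625 = 2623.1 MPa
sigma = sigma_0 + k/sqrt(d) = 62 + 2623.1 = 2685.1 MPa

2685.1


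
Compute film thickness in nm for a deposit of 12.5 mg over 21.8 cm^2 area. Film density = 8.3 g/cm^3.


Convert: m = 12.5 mg = 1.2500e-05 kg, A = 21.8 cm^2 = 2.1800e-03 m^2, rho = 8.3 g/cm^3 = 8300 kg/m^3
t = m / (A * rho)
t = 1.2500e-05 / (2.1800e-03 * 8300)
t = 6.9084e-07 m = 690.8 nm

690.8


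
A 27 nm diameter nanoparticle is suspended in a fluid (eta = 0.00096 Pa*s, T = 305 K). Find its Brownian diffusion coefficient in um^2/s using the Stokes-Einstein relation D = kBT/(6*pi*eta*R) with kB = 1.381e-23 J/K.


Radius R = 27/2 = 13.5 nm = 1.35e-08 m
D = kB*T / (6*pi*eta*R)
D = 1.381e-23 * 305 / (6 * pi * 0.00096 * 1.35e-08)
D = 1.7242e-11 m^2/s = 17.242 um^2/s

17.242


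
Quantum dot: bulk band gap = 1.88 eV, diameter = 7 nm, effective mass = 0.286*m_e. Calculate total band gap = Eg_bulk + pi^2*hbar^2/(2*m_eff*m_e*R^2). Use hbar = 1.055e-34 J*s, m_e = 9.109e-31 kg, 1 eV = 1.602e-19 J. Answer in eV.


Radius R = 7/2 nm = 3.5e-09 m
Confinement energy dE = pi^2 * hbar^2 / (2 * m_eff * m_e * R^2)
dE = pi^2 * (1.055e-34)^2 / (2 * 0.286 * 9.109e-31 * (3.5e-09)^2) J, divided by 1.602e-19 J/eV
dE = 0.1074 eV
Total band gap = E_g(bulk) + dE = 1.88 + 0.1074 = 1.9874 eV

1.9874


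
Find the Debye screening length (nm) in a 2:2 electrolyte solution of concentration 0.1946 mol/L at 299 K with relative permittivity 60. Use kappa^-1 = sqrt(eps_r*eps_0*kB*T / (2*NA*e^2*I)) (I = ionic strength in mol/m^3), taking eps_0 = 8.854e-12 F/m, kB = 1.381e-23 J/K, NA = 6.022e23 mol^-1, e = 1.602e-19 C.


Ionic strength I = 0.1946 * 2^2 * 1000 = 778.4 mol/m^3
kappa^-1 = sqrt(60 * 8.854e-12 * 1.381e-23 * 299 / (2 * 6.022e23 * (1.602e-19)^2 * 778.4))
kappa^-1 = 0.302 nm

0.302


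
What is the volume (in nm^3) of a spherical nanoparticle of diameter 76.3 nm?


Radius r = 76.3/2 = 38.15 nm
Volume V = (4/3) * pi * r^3
V = (4/3) * pi * (38.15)^3
V = 232579.93 nm^3

232579.93


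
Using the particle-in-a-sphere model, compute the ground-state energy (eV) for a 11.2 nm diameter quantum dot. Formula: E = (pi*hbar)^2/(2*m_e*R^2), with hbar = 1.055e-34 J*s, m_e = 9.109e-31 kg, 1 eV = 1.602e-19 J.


Radius R = 11.2/2 = 5.6 nm = 5.6e-09 m
E = (pi * 1.055e-34)^2 / (2 * 9.109e-31 * (5.6e-09)^2)
E(J) = 1.92277e-21
E = E(J) / 1.602e-19 = 0.012 eV

0.012


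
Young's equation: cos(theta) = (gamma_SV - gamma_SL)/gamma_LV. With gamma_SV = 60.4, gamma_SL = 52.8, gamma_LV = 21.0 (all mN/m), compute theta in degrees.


cos(theta) = (gamma_SV - gamma_SL) / gamma_LV
cos(theta) = (60.4 - 52.8) / 21.0
cos(theta) = 0.361905
theta = arccos(0.361905) = 68.78 degrees

68.78


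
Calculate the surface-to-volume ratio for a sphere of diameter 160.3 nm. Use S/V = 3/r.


Radius r = 160.3/2 = 80.15 nm
S/V = 3 / r = 3 / 80.15
S/V = 0.0374 nm^-1

0.0374


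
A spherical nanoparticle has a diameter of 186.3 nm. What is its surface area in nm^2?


Radius r = 186.3/2 = 93.15 nm
Surface area SA = 4 * pi * r^2
SA = 4 * pi * (93.15)^2
SA = 109037.42 nm^2

109037.42


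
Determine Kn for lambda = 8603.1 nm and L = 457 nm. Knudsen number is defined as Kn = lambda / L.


Knudsen number Kn = lambda / L
Kn = 8603.1 / 457
Kn = 18.8252

18.8252


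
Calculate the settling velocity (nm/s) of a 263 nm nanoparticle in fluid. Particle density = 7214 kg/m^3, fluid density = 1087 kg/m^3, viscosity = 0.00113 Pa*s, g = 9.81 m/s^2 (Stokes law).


Radius R = 263/2 nm = 1.315e-07 m
Density difference = 7214 - 1087 = 6127 kg/m^3
v = 2 * R^2 * (rho_p - rho_f) * g / (9 * eta)
v = 2 * (1.315e-07)^2 * 6127 * 9.81 / (9 * 0.00113)
v = 2.04398e-07 m/s = 204.3984 nm/s

204.3984


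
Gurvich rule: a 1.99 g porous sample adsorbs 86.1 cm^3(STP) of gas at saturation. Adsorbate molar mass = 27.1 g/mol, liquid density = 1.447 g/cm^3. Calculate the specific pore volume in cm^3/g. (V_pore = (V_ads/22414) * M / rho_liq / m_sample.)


Moles adsorbed n = V_ads / 22414 = 86.1 / 22414 = 3.841349e-03 mol
Liquid volume V_liq = n * M / rho_liq = 3.841349e-03 * 27.1 / 1.447 = 0.07194 cm^3
Specific pore volume V_pore = V_liq / m_sample = 0.07194 / 1.99
V_pore = 0.0362 cm^3/g

0.0362


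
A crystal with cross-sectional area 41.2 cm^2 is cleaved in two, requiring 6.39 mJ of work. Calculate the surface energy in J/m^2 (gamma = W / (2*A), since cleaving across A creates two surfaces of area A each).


Convert: A = 41.2 cm^2 = 0.00412 m^2, W = 6.39 mJ = 0.00639 J
Cleaving exposes two faces of area A, so total new surface = 2*A and gamma = W / (2*A)
gamma = 0.00639 / (2 * 0.00412)
gamma = 0.775 J/m^2

0.775


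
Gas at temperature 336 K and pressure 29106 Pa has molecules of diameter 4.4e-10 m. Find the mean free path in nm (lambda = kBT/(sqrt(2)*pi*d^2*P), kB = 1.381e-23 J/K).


Mean free path: lambda = kB*T / (sqrt(2) * pi * d^2 * P)
lambda = 1.381e-23 * 336 / (sqrt(2) * pi * (4.4e-10)^2 * 29106)
lambda = 1.85345e-07 m
lambda = 185.34 nm

185.34


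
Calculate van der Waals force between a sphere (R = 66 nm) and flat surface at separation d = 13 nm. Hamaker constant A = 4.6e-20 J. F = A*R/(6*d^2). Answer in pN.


Convert to SI: R = 66 nm = 6.6e-08 m, d = 13 nm = 1.3e-08 m
F = A * R / (6 * d^2)
F = 4.6e-20 * 6.6e-08 / (6 * (1.3e-08)^2)
F = 2.99408e-12 N = 2.994 pN

2.994


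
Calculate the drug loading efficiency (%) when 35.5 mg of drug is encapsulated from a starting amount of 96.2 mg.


Drug loading efficiency = (drug loaded / drug initial) * 100
DLE = 35.5 / 96.2 * 100
DLE = 0.369 * 100
DLE = 36.9%

36.9


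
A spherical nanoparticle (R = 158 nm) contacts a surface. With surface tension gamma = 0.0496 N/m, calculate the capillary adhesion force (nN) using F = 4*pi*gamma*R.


Convert radius: R = 158 nm = 1.58e-07 m
F = 4 * pi * gamma * R
F = 4 * pi * 0.0496 * 1.58e-07
F = 9.84801e-08 N = 98.4801 nN

98.4801


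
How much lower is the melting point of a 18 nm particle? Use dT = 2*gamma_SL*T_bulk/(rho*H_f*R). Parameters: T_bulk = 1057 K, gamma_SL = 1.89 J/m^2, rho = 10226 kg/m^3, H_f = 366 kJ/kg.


Radius R = 18/2 = 9 nm = 9e-09 m
Convert H_f = 366 kJ/kg = 366000 J/kg
dT = 2 * gamma_SL * T_bulk / (rho * H_f * R)
dT = 2 * 1.89 * 1057 / (10226 * 366000 * 9e-09)
dT = 118.6 K

118.6


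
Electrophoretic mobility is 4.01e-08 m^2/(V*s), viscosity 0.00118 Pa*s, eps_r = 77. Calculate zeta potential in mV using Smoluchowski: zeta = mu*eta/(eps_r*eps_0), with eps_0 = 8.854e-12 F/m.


Smoluchowski equation: zeta = mu * eta / (eps_r * eps_0)
zeta = 4.01e-08 * 0.00118 / (77 * 8.854e-12)
zeta = 0.069406 V = 69.41 mV

69.41


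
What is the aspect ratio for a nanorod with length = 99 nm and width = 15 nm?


Aspect ratio AR = length / diameter
AR = 99 / 15
AR = 6.6

6.6


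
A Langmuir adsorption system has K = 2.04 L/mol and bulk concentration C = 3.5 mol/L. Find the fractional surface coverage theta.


Langmuir isotherm: theta = K*C / (1 + K*C)
K*C = 2.04 * 3.5 = 7.14
theta = 7.14 / (1 + 7.14) = 7.14 / 8.14
theta = 0.8771

0.8771
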